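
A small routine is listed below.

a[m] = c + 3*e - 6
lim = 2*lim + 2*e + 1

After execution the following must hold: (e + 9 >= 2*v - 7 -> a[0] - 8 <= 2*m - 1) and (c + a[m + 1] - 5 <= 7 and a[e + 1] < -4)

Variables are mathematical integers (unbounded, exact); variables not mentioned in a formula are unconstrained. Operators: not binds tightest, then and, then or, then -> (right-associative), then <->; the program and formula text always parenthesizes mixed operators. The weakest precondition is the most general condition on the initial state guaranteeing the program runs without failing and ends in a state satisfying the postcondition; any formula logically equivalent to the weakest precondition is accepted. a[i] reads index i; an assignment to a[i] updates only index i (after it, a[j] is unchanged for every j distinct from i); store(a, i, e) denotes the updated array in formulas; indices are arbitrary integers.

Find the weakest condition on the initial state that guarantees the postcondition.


Working backward. After the program, the postcondition (e + 9 >= 2*v - 7 -> a[0] - 8 <= 2*m - 1) and (c + a[m + 1] - 5 <= 7 and a[e + 1] < -4) must hold; in canonical form it is (e >= 2*v - 16 -> a[0] <= 2*m + 7) and a[m + 1] + c <= 12 and a[e + 1] < -4.
Before lim := 2*lim + 2*e + 1: (e >= 2*v - 16 -> a[0] <= 2*m + 7) and a[m + 1] + c <= 12 and a[e + 1] < -4
Before a[m] := c + 3*e - 6: (e >= 2*v - 16 -> store(a, m, c + 3*e - 6)[0] <= 2*m + 7) and store(a, m, c + 3*e - 6)[m + 1] + c <= 12 and store(a, m, c + 3*e - 6)[e + 1] < -4
Answer: WP = (e >= 2*v - 16 -> store(a, m, c + 3*e - 6)[0] <= 2*m + 7) and store(a, m, c + 3*e - 6)[m + 1] + c <= 12 and store(a, m, c + 3*e - 6)[e + 1] < -4


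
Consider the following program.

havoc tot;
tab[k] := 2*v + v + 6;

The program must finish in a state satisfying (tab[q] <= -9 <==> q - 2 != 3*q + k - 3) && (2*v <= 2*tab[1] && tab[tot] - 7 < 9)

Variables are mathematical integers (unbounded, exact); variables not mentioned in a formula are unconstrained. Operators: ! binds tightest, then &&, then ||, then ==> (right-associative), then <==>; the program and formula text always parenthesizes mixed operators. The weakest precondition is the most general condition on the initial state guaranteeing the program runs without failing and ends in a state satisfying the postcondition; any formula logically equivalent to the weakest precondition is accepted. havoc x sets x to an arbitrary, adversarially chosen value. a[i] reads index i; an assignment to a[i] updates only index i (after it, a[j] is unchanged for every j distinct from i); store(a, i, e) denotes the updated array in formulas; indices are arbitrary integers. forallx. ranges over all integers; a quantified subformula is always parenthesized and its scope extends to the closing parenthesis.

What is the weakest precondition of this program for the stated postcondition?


Working backward. After the program, the postcondition (tab[q] <= -9 <==> q - 2 != 3*q + k - 3) && (2*v <= 2*tab[1] && tab[tot] - 7 < 9) must hold; in canonical form it is (tab[q] <= -9 <==> k + 2*q != 1) && 2*v <= 2*tab[1] && tab[tot] < 16.
Before tab[k] := 2*v + v + 6: (store(tab, k, 3*v + 6)[q] <= -9 <==> k + 2*q != 1) && 2*v <= 2*store(tab, k, 3*v + 6)[1] && store(tab, k, 3*v + 6)[tot] < 16
Before havoc tot: forall tot_1. ((store(tab, k, 3*v + 6)[q] <= -9 <==> k + 2*q != 1) && 2*v <= 2*store(tab, k, 3*v + 6)[1] && store(tab, k, 3*v + 6)[tot_1] < 16)
Answer: WP = forall tot_1. ((store(tab, k, 3*v + 6)[q] <= -9 <==> k + 2*q != 1) && 2*v <= 2*store(tab, k, 3*v + 6)[1] && store(tab, k, 3*v + 6)[tot_1] < 16)


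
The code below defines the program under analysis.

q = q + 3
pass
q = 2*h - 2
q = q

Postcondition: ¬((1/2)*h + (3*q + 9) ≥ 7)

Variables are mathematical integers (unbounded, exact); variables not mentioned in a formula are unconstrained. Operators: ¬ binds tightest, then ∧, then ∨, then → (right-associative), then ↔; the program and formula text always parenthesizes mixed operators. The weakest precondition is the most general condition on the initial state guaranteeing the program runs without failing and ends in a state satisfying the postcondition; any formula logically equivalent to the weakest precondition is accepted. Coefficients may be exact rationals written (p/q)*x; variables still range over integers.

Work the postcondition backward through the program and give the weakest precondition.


Working backward. After the program, the postcondition ¬((1/2)*h + (3*q + 9) ≥ 7) must hold; in canonical form it is ¬((1/2)*h + 3*q ≥ -2).
Before q := q: ¬((1/2)*h + 3*q ≥ -2)
Before q := 2*h - 2: ¬((13/2)*h ≥ 4)
Before skip: ¬((13/2)*h ≥ 4)
Before q := q + 3: ¬((13/2)*h ≥ 4)
Answer: WP = ¬((13/2)*h ≥ 4)


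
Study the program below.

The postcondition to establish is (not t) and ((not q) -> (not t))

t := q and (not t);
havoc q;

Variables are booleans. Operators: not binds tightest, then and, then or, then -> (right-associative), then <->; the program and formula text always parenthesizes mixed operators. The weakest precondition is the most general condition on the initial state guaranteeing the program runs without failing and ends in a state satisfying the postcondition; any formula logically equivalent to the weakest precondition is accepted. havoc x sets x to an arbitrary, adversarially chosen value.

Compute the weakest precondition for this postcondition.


Working backward. After the program, (not t) and ((not q) -> (not t)) must hold.
Before havoc q: not t
Before t := q and (not t): not (q and (not t))
Answer: WP = not (q and (not t))


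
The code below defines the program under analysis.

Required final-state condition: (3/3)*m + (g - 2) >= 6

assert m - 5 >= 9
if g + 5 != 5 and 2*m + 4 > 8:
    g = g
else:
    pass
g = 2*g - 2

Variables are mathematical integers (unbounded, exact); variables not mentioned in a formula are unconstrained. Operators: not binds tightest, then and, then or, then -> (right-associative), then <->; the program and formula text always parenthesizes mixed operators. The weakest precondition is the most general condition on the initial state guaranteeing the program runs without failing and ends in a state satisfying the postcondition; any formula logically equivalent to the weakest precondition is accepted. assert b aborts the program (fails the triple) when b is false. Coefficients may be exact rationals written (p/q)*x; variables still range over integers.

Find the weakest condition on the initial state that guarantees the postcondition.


Working backward. After the program, the postcondition (3/3)*m + (g - 2) >= 6 must hold; in canonical form it is g + m >= 8.
Before g := 2*g - 2: 2*g + m >= 10
Then branch requires 2*g + m >= 10; else branch requires 2*g + m >= 10.
Before the if: ((g != 0 and 2*m > 4) -> 2*g + m >= 10) and ((not (g != 0 and 2*m > 4)) -> 2*g + m >= 10)
Before assert m - 5 >= 9: m >= 14 and ((g != 0 and 2*m > 4) -> 2*g + m >= 10) and ((not (g != 0 and 2*m > 4)) -> 2*g + m >= 10)
Answer: WP = m >= 14 and ((g != 0 and 2*m > 4) -> 2*g + m >= 10) and ((not (g != 0 and 2*m > 4)) -> 2*g + m >= 10)


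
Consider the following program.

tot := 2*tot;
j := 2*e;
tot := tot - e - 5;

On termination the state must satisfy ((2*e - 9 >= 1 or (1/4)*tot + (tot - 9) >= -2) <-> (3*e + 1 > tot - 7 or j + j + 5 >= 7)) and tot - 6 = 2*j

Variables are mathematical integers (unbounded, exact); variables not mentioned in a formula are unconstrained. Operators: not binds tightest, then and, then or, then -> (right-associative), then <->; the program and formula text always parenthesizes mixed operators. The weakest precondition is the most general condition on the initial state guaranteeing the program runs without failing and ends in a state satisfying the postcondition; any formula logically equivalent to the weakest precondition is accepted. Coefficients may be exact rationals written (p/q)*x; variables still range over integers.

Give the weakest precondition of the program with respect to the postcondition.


Working backward. After the program, the postcondition ((2*e - 9 >= 1 or (1/4)*tot + (tot - 9) >= -2) <-> (3*e + 1 > tot - 7 or j + j + 5 >= 7)) and tot - 6 = 2*j must hold; in canonical form it is ((2*e >= 10 or (5/4)*tot >= 7) <-> (3*e > tot - 8 or 2*j >= 2)) and tot = 2*j + 6.
Before tot := tot - e - 5: ((2*e >= 10 or (5/4)*tot >= (5/4)*e + 53/4) <-> (4*e > tot - 13 or 2*j >= 2)) and tot = e + 2*j + 11
Before j := 2*e: ((2*e >= 10 or (5/4)*tot >= (5/4)*e + 53/4) <-> (4*e > tot - 13 or 4*e >= 2)) and tot = 5*e + 11
Before tot := 2*tot: ((2*e >= 10 or (5/2)*tot >= (5/4)*e + 53/4) <-> (4*e > 2*tot - 13 or 4*e >= 2)) and 2*tot = 5*e + 11
Answer: WP = ((2*e >= 10 or (5/2)*tot >= (5/4)*e + 53/4) <-> (4*e > 2*tot - 13 or 4*e >= 2)) and 2*tot = 5*e + 11


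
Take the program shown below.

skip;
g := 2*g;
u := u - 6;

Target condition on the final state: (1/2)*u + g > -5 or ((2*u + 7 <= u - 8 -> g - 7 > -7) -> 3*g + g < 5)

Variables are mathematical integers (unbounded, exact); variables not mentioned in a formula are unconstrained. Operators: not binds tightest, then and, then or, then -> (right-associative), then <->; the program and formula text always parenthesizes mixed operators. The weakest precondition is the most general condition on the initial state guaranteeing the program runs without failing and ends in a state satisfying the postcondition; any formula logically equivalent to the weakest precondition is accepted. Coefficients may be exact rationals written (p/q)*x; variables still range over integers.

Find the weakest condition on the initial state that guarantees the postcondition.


Working backward. After the program, the postcondition (1/2)*u + g > -5 or ((2*u + 7 <= u - 8 -> g - 7 > -7) -> 3*g + g < 5) must hold; in canonical form it is g + (1/2)*u > -5 or ((u <= -15 -> g > 0) -> 4*g < 5).
Before u := u - 6: g + (1/2)*u > -2 or ((u <= -9 -> g > 0) -> 4*g < 5)
Before g := 2*g: 2*g + (1/2)*u > -2 or ((u <= -9 -> 2*g > 0) -> 8*g < 5)
Before skip: 2*g + (1/2)*u > -2 or ((u <= -9 -> 2*g > 0) -> 8*g < 5)
Answer: WP = 2*g + (1/2)*u > -2 or ((u <= -9 -> 2*g > 0) -> 8*g < 5)


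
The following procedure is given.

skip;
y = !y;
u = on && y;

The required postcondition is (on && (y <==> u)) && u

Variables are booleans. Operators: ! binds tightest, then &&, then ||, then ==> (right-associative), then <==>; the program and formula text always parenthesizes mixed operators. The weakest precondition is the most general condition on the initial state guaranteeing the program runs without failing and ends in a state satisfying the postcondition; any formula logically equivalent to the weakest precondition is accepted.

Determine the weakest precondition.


Working backward. After the program, the postcondition (on && (y <==> u)) && u must hold; in canonical form it is on && (y <==> u) && u.
Before u := on && y: on && (y <==> (on && y)) && y
Before y := !y: on && ((!y) <==> (on && (!y))) && (!y)
Before skip: on && ((!y) <==> (on && (!y))) && (!y)
Answer: WP = on && ((!y) <==> (on && (!y))) && (!y)


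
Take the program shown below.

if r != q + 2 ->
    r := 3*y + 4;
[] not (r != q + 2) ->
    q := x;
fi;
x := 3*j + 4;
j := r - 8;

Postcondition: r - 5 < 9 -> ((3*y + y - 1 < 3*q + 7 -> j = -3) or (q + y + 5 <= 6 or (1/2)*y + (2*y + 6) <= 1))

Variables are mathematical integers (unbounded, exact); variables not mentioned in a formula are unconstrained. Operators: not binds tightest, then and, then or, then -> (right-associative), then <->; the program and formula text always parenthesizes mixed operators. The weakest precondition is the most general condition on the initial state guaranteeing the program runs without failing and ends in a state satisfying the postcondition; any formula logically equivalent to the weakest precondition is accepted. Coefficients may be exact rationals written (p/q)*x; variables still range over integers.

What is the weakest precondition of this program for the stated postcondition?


Working backward. After the program, the postcondition r - 5 < 9 -> ((3*y + y - 1 < 3*q + 7 -> j = -3) or (q + y + 5 <= 6 or (1/2)*y + (2*y + 6) <= 1)) must hold; in canonical form it is r < 14 -> ((4*y < 3*q + 8 -> j = -3) or q + y <= 1 or (5/2)*y <= -5).
Before j := r - 8: r < 14 -> ((4*y < 3*q + 8 -> r = 5) or q + y <= 1 or (5/2)*y <= -5)
Before x := 3*j + 4: r < 14 -> ((4*y < 3*q + 8 -> r = 5) or q + y <= 1 or (5/2)*y <= -5)
Then branch requires 3*y < 10 -> ((4*y < 3*q + 8 -> 3*y = 1) or q + y <= 1 or (5/2)*y <= -5); else branch requires r < 14 -> ((4*y < 3*x + 8 -> r = 5) or x + y <= 1 or (5/2)*y <= -5).
Before the if: (r != q + 2 -> (3*y < 10 -> ((4*y < 3*q + 8 -> 3*y = 1) or q + y <= 1 or (5/2)*y <= -5))) and ((not (r != q + 2)) -> (r < 14 -> ((4*y < 3*x + 8 -> r = 5) or x + y <= 1 or (5/2)*y <= -5)))
Answer: WP = (r != q + 2 -> (3*y < 10 -> ((4*y < 3*q + 8 -> 3*y = 1) or q + y <= 1 or (5/2)*y <= -5))) and ((not (r != q + 2)) -> (r < 14 -> ((4*y < 3*x + 8 -> r = 5) or x + y <= 1 or (5/2)*y <= -5)))


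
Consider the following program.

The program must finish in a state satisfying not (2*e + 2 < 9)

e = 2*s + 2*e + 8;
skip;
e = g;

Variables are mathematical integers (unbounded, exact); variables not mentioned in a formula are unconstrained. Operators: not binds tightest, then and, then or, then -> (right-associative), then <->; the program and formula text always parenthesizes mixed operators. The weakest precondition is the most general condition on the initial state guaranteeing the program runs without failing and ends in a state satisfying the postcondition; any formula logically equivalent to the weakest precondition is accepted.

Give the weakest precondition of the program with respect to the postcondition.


Working backward. After the program, the postcondition not (2*e + 2 < 9) must hold; in canonical form it is not (2*e < 7).
Before e := g: not (2*g < 7)
Before skip: not (2*g < 7)
Before e := 2*s + 2*e + 8: not (2*g < 7)
Answer: WP = not (2*g < 7)


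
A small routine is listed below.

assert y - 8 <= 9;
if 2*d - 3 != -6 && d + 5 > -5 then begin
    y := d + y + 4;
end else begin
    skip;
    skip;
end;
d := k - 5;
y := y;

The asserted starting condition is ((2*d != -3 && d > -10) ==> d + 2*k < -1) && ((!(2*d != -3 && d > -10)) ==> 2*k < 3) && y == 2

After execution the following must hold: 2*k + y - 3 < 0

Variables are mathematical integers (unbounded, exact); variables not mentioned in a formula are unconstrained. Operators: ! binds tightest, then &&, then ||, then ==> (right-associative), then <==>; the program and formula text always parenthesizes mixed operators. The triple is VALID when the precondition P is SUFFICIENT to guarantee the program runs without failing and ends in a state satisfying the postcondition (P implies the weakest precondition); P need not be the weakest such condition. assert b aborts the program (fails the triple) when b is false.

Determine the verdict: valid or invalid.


Working backward. After the program, the postcondition 2*k + y - 3 < 0 must hold; in canonical form it is 2*k + y < 3.
Before y := y: 2*k + y < 3
Before d := k - 5: 2*k + y < 3
Then branch requires d + 2*k + y < -1; else branch requires 2*k + y < 3.
Before the if: ((2*d != -3 && d > -10) ==> d + 2*k + y < -1) && ((!(2*d != -3 && d > -10)) ==> 2*k + y < 3)
Before assert y - 8 <= 9: y <= 17 && ((2*d != -3 && d > -10) ==> d + 2*k + y < -1) && ((!(2*d != -3 && d > -10)) ==> 2*k + y < 3)
The weakest precondition is y <= 17 && ((2*d != -3 && d > -10) ==> d + 2*k + y < -1) && ((!(2*d != -3 && d > -10)) ==> 2*k + y < 3).
Check whether ((2*d != -3 && d > -10) ==> d + 2*k < -1) && ((!(2*d != -3 && d > -10)) ==> 2*k < 3) && y == 2 implies it.
Countermodel: at the initial state d = -10, k = 1, y = 2, the precondition holds but the weakest precondition fails.
Answer: invalid


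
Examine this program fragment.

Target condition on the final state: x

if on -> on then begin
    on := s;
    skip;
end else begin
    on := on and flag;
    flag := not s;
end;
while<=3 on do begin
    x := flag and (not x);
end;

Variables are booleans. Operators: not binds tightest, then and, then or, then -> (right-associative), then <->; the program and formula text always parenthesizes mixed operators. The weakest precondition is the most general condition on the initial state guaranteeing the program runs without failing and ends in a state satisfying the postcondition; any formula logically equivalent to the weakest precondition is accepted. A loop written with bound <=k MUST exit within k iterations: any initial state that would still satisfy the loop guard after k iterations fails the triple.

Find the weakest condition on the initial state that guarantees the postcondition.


Working backward. After the program, x must hold.
Before the loop (bound <=3), unroll the exhaustion recursion (WP_0 = exit-now case; WP_j = one more guarded iteration, up to j = 3):
  WP_0: (not on) and x
  WP_1: (on -> ((not on) and flag and (not x))) and ((not on) -> x)
  WP_2: (on -> ((on -> ((not on) and flag and (not (flag and (not x))))) and ((not on) -> (flag and (not x))))) and ((not on) -> x)
  WP_3: (on -> ((on -> ((on -> ((not on) and flag and (not (flag and (not (flag and (not x))))))) and ((not on) -> (flag and (not (flag and (not x))))))) and ((not on) -> (flag and (not x))))) and ((not on) -> x)
So before the loop: (on -> ((on -> ((on -> ((not on) and flag and (not (flag and (not (flag and (not x))))))) and ((not on) -> (flag and (not (flag and (not x))))))) and ((not on) -> (flag and (not x))))) and ((not on) -> x)
Then branch requires (s -> ((s -> ((s -> ((not s) and flag and (not (flag and (not (flag and (not x))))))) and ((not s) -> (flag and (not (flag and (not x))))))) and ((not s) -> (flag and (not x))))) and ((not s) -> x); else branch requires ((on and flag) -> (((on and flag) -> (((on and flag) -> ((not (on and flag)) and (not s) and (not ((not s) and (not ((not s) and (not x))))))) and ((not (on and flag)) -> ((not s) and (not ((not s) and (not x))))))) and ((not (on and flag)) -> ((not s) and (not x))))) and ((not (on and flag)) -> x).
Before the if: (s -> ((s -> ((s -> ((not s) and flag and (not (flag and (not (flag and (not x))))))) and ((not s) -> (flag and (not (flag and (not x))))))) and ((not s) -> (flag and (not x))))) and ((not s) -> x)
Answer: WP = (s -> ((s -> ((s -> ((not s) and flag and (not (flag and (not (flag and (not x))))))) and ((not s) -> (flag and (not (flag and (not x))))))) and ((not s) -> (flag and (not x))))) and ((not s) -> x)


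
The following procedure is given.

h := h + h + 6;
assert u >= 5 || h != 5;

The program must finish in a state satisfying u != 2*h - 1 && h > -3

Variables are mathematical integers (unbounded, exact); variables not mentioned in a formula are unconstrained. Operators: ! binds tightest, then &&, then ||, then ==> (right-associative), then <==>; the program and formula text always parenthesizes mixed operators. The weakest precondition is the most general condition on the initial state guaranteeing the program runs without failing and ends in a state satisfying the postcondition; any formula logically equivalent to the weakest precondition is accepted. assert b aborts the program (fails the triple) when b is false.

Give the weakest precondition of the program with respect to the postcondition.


Working backward. After the program, u != 2*h - 1 && h > -3 must hold.
Before assert u >= 5 || h != 5: (u >= 5 || h != 5) && u != 2*h - 1 && h > -3
Before h := h + h + 6: (u >= 5 || 2*h != -1) && u != 4*h + 11 && 2*h > -9
Answer: WP = (u >= 5 || 2*h != -1) && u != 4*h + 11 && 2*h > -9


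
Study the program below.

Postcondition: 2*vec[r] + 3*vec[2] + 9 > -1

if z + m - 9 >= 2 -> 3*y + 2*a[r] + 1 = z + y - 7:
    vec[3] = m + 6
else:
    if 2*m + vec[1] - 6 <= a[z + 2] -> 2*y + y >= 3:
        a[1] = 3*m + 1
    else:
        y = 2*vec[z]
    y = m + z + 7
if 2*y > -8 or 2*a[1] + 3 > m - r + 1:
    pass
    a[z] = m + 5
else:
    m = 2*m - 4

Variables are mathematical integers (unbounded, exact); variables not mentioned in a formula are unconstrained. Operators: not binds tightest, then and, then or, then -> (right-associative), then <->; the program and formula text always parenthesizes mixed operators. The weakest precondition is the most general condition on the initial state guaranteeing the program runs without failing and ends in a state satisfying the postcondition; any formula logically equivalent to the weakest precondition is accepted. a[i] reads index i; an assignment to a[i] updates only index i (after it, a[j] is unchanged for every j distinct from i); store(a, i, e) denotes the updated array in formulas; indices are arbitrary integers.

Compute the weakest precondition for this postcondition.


Working backward. After the program, the postcondition 2*vec[r] + 3*vec[2] + 9 > -1 must hold; in canonical form it is 3*vec[2] + 2*vec[r] > -10.
Then branch requires 3*vec[2] + 2*vec[r] > -10; else branch requires 3*vec[2] + 2*vec[r] > -10.
Before the if: ((2*y > -8 or 2*a[1] + r > m - 2) -> 3*vec[2] + 2*vec[r] > -10) and ((not (2*y > -8 or 2*a[1] + r > m - 2)) -> 3*vec[2] + 2*vec[r] > -10)
Then branch requires ((2*y > -8 or 2*a[1] + r > m - 2) -> 3*vec[2] + 2*store(vec, 3, m + 6)[r] > -10) and ((not (2*y > -8 or 2*a[1] + r > m - 2)) -> 3*vec[2] + 2*store(vec, 3, m + 6)[r] > -10); else branch requires ((vec[1] + 2*m <= a[z + 2] + 6 -> 3*y >= 3) -> (((2*m + 2*z > -22 or 5*m + r > -4) -> 3*vec[2] + 2*vec[r] > -10) and ((not (2*m + 2*z > -22 or 5*m + r > -4)) -> 3*vec[2] + 2*vec[r] > -10))) and ((not (vec[1] + 2*m <= a[z + 2] + 6 -> 3*y >= 3)) -> (((2*m + 2*z > -22 or 2*a[1] + r > m - 2) -> 3*vec[2] + 2*vec[r] > -10) and ((not (2*m + 2*z > -22 or 2*a[1] + r > m - 2)) -> 3*vec[2] + 2*vec[r] > -10))).
Before the if: ((m + z >= 11 -> 2*a[r] + 2*y = z - 8) -> (((2*y > -8 or 2*a[1] + r > m - 2) -> 3*vec[2] + 2*store(vec, 3, m + 6)[r] > -10) and ((not (2*y > -8 or 2*a[1] + r > m - 2)) -> 3*vec[2] + 2*store(vec, 3, m + 6)[r] > -10))) and ((not (m + z >= 11 -> 2*a[r] + 2*y = z - 8)) -> (((vec[1] + 2*m <= a[z + 2] + 6 -> 3*y >= 3) -> (((2*m + 2*z > -22 or 5*m + r > -4) -> 3*vec[2] + 2*vec[r] > -10) and ((not (2*m + 2*z > -22 or 5*m + r > -4)) -> 3*vec[2] + 2*vec[r] > -10))) and ((not (vec[1] + 2*m <= a[z + 2] + 6 -> 3*y >= 3)) -> (((2*m + 2*z > -22 or 2*a[1] + r > m - 2) -> 3*vec[2] + 2*vec[r] > -10) and ((not (2*m + 2*z > -22 or 2*a[1] + r > m - 2)) -> 3*vec[2] + 2*vec[r] > -10)))))
Answer: WP = ((m + z >= 11 -> 2*a[r] + 2*y = z - 8) -> (((2*y > -8 or 2*a[1] + r > m - 2) -> 3*vec[2] + 2*store(vec, 3, m + 6)[r] > -10) and ((not (2*y > -8 or 2*a[1] + r > m - 2)) -> 3*vec[2] + 2*store(vec, 3, m + 6)[r] > -10))) and ((not (m + z >= 11 -> 2*a[r] + 2*y = z - 8)) -> (((vec[1] + 2*m <= a[z + 2] + 6 -> 3*y >= 3) -> (((2*m + 2*z > -22 or 5*m + r > -4) -> 3*vec[2] + 2*vec[r] > -10) and ((not (2*m + 2*z > -22 or 5*m + r > -4)) -> 3*vec[2] + 2*vec[r] > -10))) and ((not (vec[1] + 2*m <= a[z + 2] + 6 -> 3*y >= 3)) -> (((2*m + 2*z > -22 or 2*a[1] + r > m - 2) -> 3*vec[2] + 2*vec[r] > -10) and ((not (2*m + 2*z > -22 or 2*a[1] + r > m - 2)) -> 3*vec[2] + 2*vec[r] > -10)))))


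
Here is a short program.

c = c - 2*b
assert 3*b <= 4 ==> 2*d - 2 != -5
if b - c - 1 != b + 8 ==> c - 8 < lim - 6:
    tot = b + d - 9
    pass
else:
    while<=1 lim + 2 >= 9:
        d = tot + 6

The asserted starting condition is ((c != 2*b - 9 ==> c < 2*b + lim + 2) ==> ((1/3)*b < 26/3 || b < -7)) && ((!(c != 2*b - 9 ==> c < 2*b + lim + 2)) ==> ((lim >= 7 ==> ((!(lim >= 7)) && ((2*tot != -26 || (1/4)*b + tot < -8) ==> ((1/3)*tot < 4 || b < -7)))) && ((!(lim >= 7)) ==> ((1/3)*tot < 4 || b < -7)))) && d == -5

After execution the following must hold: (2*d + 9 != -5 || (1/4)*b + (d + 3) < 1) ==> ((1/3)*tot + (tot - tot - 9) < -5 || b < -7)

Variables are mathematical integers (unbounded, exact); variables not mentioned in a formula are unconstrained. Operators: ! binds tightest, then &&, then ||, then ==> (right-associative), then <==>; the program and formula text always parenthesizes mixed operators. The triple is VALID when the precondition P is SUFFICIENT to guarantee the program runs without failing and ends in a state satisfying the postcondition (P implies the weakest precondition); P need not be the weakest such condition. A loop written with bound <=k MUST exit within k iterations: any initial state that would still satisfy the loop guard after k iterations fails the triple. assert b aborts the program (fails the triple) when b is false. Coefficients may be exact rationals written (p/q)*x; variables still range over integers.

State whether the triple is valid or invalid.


Working backward. After the program, the postcondition (2*d + 9 != -5 || (1/4)*b + (d + 3) < 1) ==> ((1/3)*tot + (tot - tot - 9) < -5 || b < -7) must hold; in canonical form it is (2*d != -14 || (1/4)*b + d < -2) ==> ((1/3)*tot < 4 || b < -7).
Then branch requires (2*d != -14 || (1/4)*b + d < -2) ==> ((1/3)*b + (1/3)*d < 7 || b < -7); else branch requires (lim >= 7 ==> ((!(lim >= 7)) && ((2*tot != -26 || (1/4)*b + tot < -8) ==> ((1/3)*tot < 4 || b < -7)))) && ((!(lim >= 7)) ==> ((2*d != -14 || (1/4)*b + d < -2) ==> ((1/3)*tot < 4 || b < -7))).
Before the if: ((c != -9 ==> c < lim + 2) ==> ((2*d != -14 || (1/4)*b + d < -2) ==> ((1/3)*b + (1/3)*d < 7 || b < -7))) && ((!(c != -9 ==> c < lim + 2)) ==> ((lim >= 7 ==> ((!(lim >= 7)) && ((2*tot != -26 || (1/4)*b + tot < -8) ==> ((1/3)*tot < 4 || b < -7)))) && ((!(lim >= 7)) ==> ((2*d != -14 || (1/4)*b + d < -2) ==> ((1/3)*tot < 4 || b < -7)))))
Before assert 3*b <= 4 ==> 2*d - 2 != -5: (3*b <= 4 ==> 2*d != -3) && ((c != -9 ==> c < lim + 2) ==> ((2*d != -14 || (1/4)*b + d < -2) ==> ((1/3)*b + (1/3)*d < 7 || b < -7))) && ((!(c != -9 ==> c < lim + 2)) ==> ((lim >= 7 ==> ((!(lim >= 7)) && ((2*tot != -26 || (1/4)*b + tot < -8) ==> ((1/3)*tot < 4 || b < -7)))) && ((!(lim >= 7)) ==> ((2*d != -14 || (1/4)*b + d < -2) ==> ((1/3)*tot < 4 || b < -7)))))
Before c := c - 2*b: (3*b <= 4 ==> 2*d != -3) && ((c != 2*b - 9 ==> c < 2*b + lim + 2) ==> ((2*d != -14 || (1/4)*b + d < -2) ==> ((1/3)*b + (1/3)*d < 7 || b < -7))) && ((!(c != 2*b - 9 ==> c < 2*b + lim + 2)) ==> ((lim >= 7 ==> ((!(lim >= 7)) && ((2*tot != -26 || (1/4)*b + tot < -8) ==> ((1/3)*tot < 4 || b < -7)))) && ((!(lim >= 7)) ==> ((2*d != -14 || (1/4)*b + d < -2) ==> ((1/3)*tot < 4 || b < -7)))))
The weakest precondition is (3*b <= 4 ==> 2*d != -3) && ((c != 2*b - 9 ==> c < 2*b + lim + 2) ==> ((2*d != -14 || (1/4)*b + d < -2) ==> ((1/3)*b + (1/3)*d < 7 || b < -7))) && ((!(c != 2*b - 9 ==> c < 2*b + lim + 2)) ==> ((lim >= 7 ==> ((!(lim >= 7)) && ((2*tot != -26 || (1/4)*b + tot < -8) ==> ((1/3)*tot < 4 || b < -7)))) && ((!(lim >= 7)) ==> ((2*d != -14 || (1/4)*b + d < -2) ==> ((1/3)*tot < 4 || b < -7))))).
Check whether ((c != 2*b - 9 ==> c < 2*b + lim + 2) ==> ((1/3)*b < 26/3 || b < -7)) && ((!(c != 2*b - 9 ==> c < 2*b + lim + 2)) ==> ((lim >= 7 ==> ((!(lim >= 7)) && ((2*tot != -26 || (1/4)*b + tot < -8) ==> ((1/3)*tot < 4 || b < -7)))) && ((!(lim >= 7)) ==> ((1/3)*tot < 4 || b < -7)))) && d == -5 implies it.
Every state satisfying the precondition satisfies the weakest precondition: the implication holds.
Answer: valid


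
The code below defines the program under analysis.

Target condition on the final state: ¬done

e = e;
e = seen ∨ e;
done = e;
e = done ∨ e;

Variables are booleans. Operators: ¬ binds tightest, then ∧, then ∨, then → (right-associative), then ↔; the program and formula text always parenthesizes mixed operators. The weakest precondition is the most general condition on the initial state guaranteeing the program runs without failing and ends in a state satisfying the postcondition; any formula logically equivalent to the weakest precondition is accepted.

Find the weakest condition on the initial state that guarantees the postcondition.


Working backward. After the program, ¬done must hold.
Before e := done ∨ e: ¬done
Before done := e: ¬e
Before e := seen ∨ e: ¬(seen ∨ e)
Before e := e: ¬(seen ∨ e)
Answer: WP = ¬(seen ∨ e)


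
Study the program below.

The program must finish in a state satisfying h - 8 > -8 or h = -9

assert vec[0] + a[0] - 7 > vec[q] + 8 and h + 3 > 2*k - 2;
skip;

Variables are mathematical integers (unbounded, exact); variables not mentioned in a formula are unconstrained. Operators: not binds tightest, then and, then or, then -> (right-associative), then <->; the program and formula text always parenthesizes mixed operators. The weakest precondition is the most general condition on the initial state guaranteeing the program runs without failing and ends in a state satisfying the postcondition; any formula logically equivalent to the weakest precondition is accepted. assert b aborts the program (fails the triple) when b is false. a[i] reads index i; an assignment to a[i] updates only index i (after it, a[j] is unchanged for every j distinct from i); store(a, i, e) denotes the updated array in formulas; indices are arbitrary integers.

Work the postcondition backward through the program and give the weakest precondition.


Working backward. After the program, the postcondition h - 8 > -8 or h = -9 must hold; in canonical form it is h > 0 or h = -9.
Before skip: h > 0 or h = -9
Before assert vec[0] + a[0] - 7 > vec[q] + 8 and h + 3 > 2*k - 2: a[0] + vec[0] > vec[q] + 15 and h > 2*k - 5 and (h > 0 or h = -9)
Answer: WP = a[0] + vec[0] > vec[q] + 15 and h > 2*k - 5 and (h > 0 or h = -9)


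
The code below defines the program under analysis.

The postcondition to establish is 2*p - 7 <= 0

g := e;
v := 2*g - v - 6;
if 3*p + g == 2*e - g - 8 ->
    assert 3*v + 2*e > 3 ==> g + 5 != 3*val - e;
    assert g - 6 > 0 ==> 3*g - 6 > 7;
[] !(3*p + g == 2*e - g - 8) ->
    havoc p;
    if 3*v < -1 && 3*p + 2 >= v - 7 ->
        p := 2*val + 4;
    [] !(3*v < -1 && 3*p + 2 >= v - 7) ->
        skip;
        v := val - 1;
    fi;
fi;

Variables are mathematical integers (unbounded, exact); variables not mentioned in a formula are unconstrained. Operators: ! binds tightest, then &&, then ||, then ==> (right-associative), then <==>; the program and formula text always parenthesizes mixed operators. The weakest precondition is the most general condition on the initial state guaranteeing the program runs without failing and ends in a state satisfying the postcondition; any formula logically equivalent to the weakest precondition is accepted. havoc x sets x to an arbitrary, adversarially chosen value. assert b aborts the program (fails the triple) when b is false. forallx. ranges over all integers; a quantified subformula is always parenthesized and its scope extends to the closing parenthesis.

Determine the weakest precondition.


Working backward. After the program, the postcondition 2*p - 7 <= 0 must hold; in canonical form it is 2*p <= 7.
Then branch requires (2*e + 3*v > 3 ==> e + g != 3*val - 5) && (g > 6 ==> 3*g > 13) && 2*p <= 7; else branch requires forall p_1. (((3*v < -1 && 3*p_1 >= v - 9) ==> 4*val <= -1) && ((!(3*v < -1 && 3*p_1 >= v - 9)) ==> 2*p_1 <= 7)).
Before the if: (2*g + 3*p == 2*e - 8 ==> ((2*e + 3*v > 3 ==> e + g != 3*val - 5) && (g > 6 ==> 3*g > 13) && 2*p <= 7)) && ((!(2*g + 3*p == 2*e - 8)) ==> (forall p_1. (((3*v < -1 && 3*p_1 >= v - 9) ==> 4*val <= -1) && ((!(3*v < -1 && 3*p_1 >= v - 9)) ==> 2*p_1 <= 7))))
Before v := 2*g - v - 6: (2*g + 3*p == 2*e - 8 ==> ((2*e + 6*g > 3*v + 21 ==> e + g != 3*val - 5) && (g > 6 ==> 3*g > 13) && 2*p <= 7)) && ((!(2*g + 3*p == 2*e - 8)) ==> (forall p_1. (((6*g < 3*v + 17 && 3*p_1 + v >= 2*g - 15) ==> 4*val <= -1) && ((!(6*g < 3*v + 17 && 3*p_1 + v >= 2*g - 15)) ==> 2*p_1 <= 7))))
Before g := e: (3*p == -8 ==> ((8*e > 3*v + 21 ==> 2*e != 3*val - 5) && (e > 6 ==> 3*e > 13) && 2*p <= 7)) && ((!(3*p == -8)) ==> (forall p_1. (((6*e < 3*v + 17 && 3*p_1 + v >= 2*e - 15) ==> 4*val <= -1) && ((!(6*e < 3*v + 17 && 3*p_1 + v >= 2*e - 15)) ==> 2*p_1 <= 7))))
Answer: WP = (3*p == -8 ==> ((8*e > 3*v + 21 ==> 2*e != 3*val - 5) && (e > 6 ==> 3*e > 13) && 2*p <= 7)) && ((!(3*p == -8)) ==> (forall p_1. (((6*e < 3*v + 17 && 3*p_1 + v >= 2*e - 15) ==> 4*val <= -1) && ((!(6*e < 3*v + 17 && 3*p_1 + v >= 2*e - 15)) ==> 2*p_1 <= 7))))


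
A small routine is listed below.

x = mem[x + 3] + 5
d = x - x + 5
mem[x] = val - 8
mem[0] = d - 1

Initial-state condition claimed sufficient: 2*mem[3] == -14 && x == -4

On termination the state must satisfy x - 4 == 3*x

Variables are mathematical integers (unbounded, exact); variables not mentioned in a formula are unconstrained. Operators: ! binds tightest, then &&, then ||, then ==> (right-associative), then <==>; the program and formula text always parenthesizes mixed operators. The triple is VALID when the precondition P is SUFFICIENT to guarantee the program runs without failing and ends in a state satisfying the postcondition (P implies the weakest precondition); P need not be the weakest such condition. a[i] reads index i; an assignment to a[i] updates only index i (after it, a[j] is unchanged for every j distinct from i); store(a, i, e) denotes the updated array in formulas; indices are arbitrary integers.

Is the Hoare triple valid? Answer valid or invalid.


Working backward. After the program, the postcondition x - 4 == 3*x must hold; in canonical form it is 2*x == -4.
Before mem[0] := d - 1: 2*x == -4
Before mem[x] := val - 8: 2*x == -4
Before d := x - x + 5: 2*x == -4
Before x := mem[x + 3] + 5: 2*mem[x + 3] == -14
The weakest precondition is 2*mem[x + 3] == -14.
Check whether 2*mem[3] == -14 && x == -4 implies it.
Countermodel: at the initial state mem = {[-1] = 2, [3] = -7, elsewhere 2}, x = -4, the precondition holds but the weakest precondition fails.
Answer: invalid


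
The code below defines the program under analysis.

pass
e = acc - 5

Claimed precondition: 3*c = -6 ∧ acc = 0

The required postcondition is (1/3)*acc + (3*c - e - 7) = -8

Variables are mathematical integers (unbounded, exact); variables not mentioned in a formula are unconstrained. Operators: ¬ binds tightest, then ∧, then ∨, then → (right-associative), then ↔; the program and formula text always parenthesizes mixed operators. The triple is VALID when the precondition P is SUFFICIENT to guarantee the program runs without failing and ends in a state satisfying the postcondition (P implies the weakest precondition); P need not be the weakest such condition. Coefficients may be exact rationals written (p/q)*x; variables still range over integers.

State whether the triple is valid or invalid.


Working backward. After the program, the postcondition (1/3)*acc + (3*c - e - 7) = -8 must hold; in canonical form it is (1/3)*acc + 3*c = e - 1.
Before e := acc - 5: 3*c = (2/3)*acc - 6
Before skip: 3*c = (2/3)*acc - 6
The weakest precondition is 3*c = (2/3)*acc - 6.
Check whether 3*c = -6 ∧ acc = 0 implies it.
Every state satisfying the precondition satisfies the weakest precondition: the implication holds.
Answer: valid


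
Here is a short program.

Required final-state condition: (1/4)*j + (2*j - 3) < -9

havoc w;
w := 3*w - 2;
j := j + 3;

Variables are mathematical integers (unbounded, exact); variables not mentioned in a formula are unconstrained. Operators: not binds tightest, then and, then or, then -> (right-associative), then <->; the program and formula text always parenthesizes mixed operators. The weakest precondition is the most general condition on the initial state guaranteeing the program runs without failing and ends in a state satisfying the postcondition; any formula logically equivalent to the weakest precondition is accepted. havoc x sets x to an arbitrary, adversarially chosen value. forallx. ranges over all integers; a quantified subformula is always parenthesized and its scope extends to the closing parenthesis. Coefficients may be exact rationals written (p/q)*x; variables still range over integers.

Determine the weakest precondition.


Working backward. After the program, the postcondition (1/4)*j + (2*j - 3) < -9 must hold; in canonical form it is (9/4)*j < -6.
Before j := j + 3: (9/4)*j < -51/4
Before w := 3*w - 2: (9/4)*j < -51/4
Before havoc w: (9/4)*j < -51/4
Answer: WP = (9/4)*j < -51/4


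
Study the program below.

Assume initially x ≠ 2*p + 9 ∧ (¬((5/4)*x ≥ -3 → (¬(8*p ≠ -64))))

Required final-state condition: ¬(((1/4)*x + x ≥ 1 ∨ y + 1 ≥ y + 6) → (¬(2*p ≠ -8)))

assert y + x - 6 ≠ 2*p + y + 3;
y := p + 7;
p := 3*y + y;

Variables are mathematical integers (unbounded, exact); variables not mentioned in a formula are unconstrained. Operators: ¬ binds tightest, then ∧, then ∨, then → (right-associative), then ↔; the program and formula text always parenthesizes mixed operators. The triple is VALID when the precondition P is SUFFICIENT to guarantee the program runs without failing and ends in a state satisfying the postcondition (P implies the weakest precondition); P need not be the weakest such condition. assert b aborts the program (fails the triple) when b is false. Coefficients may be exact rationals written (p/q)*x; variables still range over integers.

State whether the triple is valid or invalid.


Working backward. After the program, the postcondition ¬(((1/4)*x + x ≥ 1 ∨ y + 1 ≥ y + 6) → (¬(2*p ≠ -8))) must hold; in canonical form it is ¬((5/4)*x ≥ 1 → (¬(2*p ≠ -8))).
Before p := 3*y + y: ¬((5/4)*x ≥ 1 → (¬(8*y ≠ -8)))
Before y := p + 7: ¬((5/4)*x ≥ 1 → (¬(8*p ≠ -64)))
Before assert y + x - 6 ≠ 2*p + y + 3: x ≠ 2*p + 9 ∧ (¬((5/4)*x ≥ 1 → (¬(8*p ≠ -64))))
The weakest precondition is x ≠ 2*p + 9 ∧ (¬((5/4)*x ≥ 1 → (¬(8*p ≠ -64)))).
Check whether x ≠ 2*p + 9 ∧ (¬((5/4)*x ≥ -3 → (¬(8*p ≠ -64)))) implies it.
Countermodel: at the initial state p = -9, x = 0, the precondition holds but the weakest precondition fails.
Answer: invalid


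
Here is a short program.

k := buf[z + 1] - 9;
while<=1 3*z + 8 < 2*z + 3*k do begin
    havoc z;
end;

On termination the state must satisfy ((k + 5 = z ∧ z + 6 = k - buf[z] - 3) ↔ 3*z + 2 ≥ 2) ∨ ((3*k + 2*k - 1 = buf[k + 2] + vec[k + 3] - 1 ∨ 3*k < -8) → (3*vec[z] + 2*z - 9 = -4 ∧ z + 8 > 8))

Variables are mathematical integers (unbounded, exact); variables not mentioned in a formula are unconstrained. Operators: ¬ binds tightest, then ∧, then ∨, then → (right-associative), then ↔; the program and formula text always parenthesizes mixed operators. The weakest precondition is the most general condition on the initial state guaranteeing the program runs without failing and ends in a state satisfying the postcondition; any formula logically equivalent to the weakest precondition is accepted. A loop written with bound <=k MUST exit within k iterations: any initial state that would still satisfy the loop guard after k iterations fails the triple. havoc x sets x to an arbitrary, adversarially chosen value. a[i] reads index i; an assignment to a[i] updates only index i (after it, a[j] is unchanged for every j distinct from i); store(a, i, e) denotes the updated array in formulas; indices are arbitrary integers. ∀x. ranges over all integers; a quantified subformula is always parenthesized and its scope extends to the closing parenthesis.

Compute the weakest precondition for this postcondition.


Working backward. After the program, the postcondition ((k + 5 = z ∧ z + 6 = k - buf[z] - 3) ↔ 3*z + 2 ≥ 2) ∨ ((3*k + 2*k - 1 = buf[k + 2] + vec[k + 3] - 1 ∨ 3*k < -8) → (3*vec[z] + 2*z - 9 = -4 ∧ z + 8 > 8)) must hold; in canonical form it is ((k = z - 5 ∧ buf[z] + z = k - 9) ↔ 3*z ≥ 0) ∨ ((5*k = buf[k + 2] + vec[k + 3] ∨ 3*k < -8) → (3*vec[z] + 2*z = 5 ∧ z > 0)).
Before the loop (bound <=1), unroll the exhaustion recursion (WP_0 = exit-now case; WP_j = one more guarded iteration, up to j = 1):
  WP_0: (¬(z < 3*k - 8)) ∧ (((k = z - 5 ∧ buf[z] + z = k - 9) ↔ 3*z ≥ 0) ∨ ((5*k = buf[k + 2] + vec[k + 3] ∨ 3*k < -8) → (3*vec[z] + 2*z = 5 ∧ z > 0)))
  WP_1: (z < 3*k - 8 → (∀z_1. ((¬(z_1 < 3*k - 8)) ∧ (((k = z_1 - 5 ∧ buf[z_1] + z_1 = k - 9) ↔ 3*z_1 ≥ 0) ∨ ((5*k = buf[k + 2] + vec[k + 3] ∨ 3*k < -8) → (3*vec[z_1] + 2*z_1 = 5 ∧ z_1 > 0)))))) ∧ ((¬(z < 3*k - 8)) → (((k = z - 5 ∧ buf[z] + z = k - 9) ↔ 3*z ≥ 0) ∨ ((5*k = buf[k + 2] + vec[k + 3] ∨ 3*k < -8) → (3*vec[z] + 2*z = 5 ∧ z > 0))))
So before the loop: (z < 3*k - 8 → (∀z_1. ((¬(z_1 < 3*k - 8)) ∧ (((k = z_1 - 5 ∧ buf[z_1] + z_1 = k - 9) ↔ 3*z_1 ≥ 0) ∨ ((5*k = buf[k + 2] + vec[k + 3] ∨ 3*k < -8) → (3*vec[z_1] + 2*z_1 = 5 ∧ z_1 > 0)))))) ∧ ((¬(z < 3*k - 8)) → (((k = z - 5 ∧ buf[z] + z = k - 9) ↔ 3*z ≥ 0) ∨ ((5*k = buf[k + 2] + vec[k + 3] ∨ 3*k < -8) → (3*vec[z] + 2*z = 5 ∧ z > 0))))
Before k := buf[z + 1] - 9: (z < 3*buf[z + 1] - 35 → (∀z_1. ((¬(z_1 < 3*buf[z + 1] - 35)) ∧ (((buf[z + 1] = z_1 + 4 ∧ buf[z_1] + z_1 = buf[z + 1] - 18) ↔ 3*z_1 ≥ 0) ∨ ((5*buf[z + 1] = buf[buf[z + 1] - 7] + vec[buf[z + 1] - 6] + 45 ∨ 3*buf[z + 1] < 19) → (3*vec[z_1] + 2*z_1 = 5 ∧ z_1 > 0)))))) ∧ ((¬(z < 3*buf[z + 1] - 35)) → (((buf[z + 1] = z + 4 ∧ buf[z] + z = buf[z + 1] - 18) ↔ 3*z ≥ 0) ∨ ((5*buf[z + 1] = buf[buf[z + 1] - 7] + vec[buf[z + 1] - 6] + 45 ∨ 3*buf[z + 1] < 19) → (3*vec[z] + 2*z = 5 ∧ z > 0))))
Answer: WP = (z < 3*buf[z + 1] - 35 → (∀z_1. ((¬(z_1 < 3*buf[z + 1] - 35)) ∧ (((buf[z + 1] = z_1 + 4 ∧ buf[z_1] + z_1 = buf[z + 1] - 18) ↔ 3*z_1 ≥ 0) ∨ ((5*buf[z + 1] = buf[buf[z + 1] - 7] + vec[buf[z + 1] - 6] + 45 ∨ 3*buf[z + 1] < 19) → (3*vec[z_1] + 2*z_1 = 5 ∧ z_1 > 0)))))) ∧ ((¬(z < 3*buf[z + 1] - 35)) → (((buf[z + 1] = z + 4 ∧ buf[z] + z = buf[z + 1] - 18) ↔ 3*z ≥ 0) ∨ ((5*buf[z + 1] = buf[buf[z + 1] - 7] + vec[buf[z + 1] - 6] + 45 ∨ 3*buf[z + 1] < 19) → (3*vec[z] + 2*z = 5 ∧ z > 0))))
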